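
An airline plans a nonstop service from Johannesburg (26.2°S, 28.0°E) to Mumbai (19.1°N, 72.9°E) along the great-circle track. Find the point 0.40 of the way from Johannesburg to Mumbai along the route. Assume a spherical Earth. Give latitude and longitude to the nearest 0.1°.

From cos δ = sin φ₁ sin φ₂ + cos φ₁ cos φ₂ cos Δλ, the central angle is δ ≈ 1.097 rad (62.9°).
Interpolate at f = 0.40 with slerp weights a = sin((1−f)δ)/sin δ ≈ 0.687, b = sin(fδ)/sin δ ≈ 0.477.
p = a·p₁ + b·p₂ ≈ (0.677, 0.721, -0.147); φ = arcsin(p_z) ≈ -8.47°, λ = atan2(p_y, p_x) ≈ 46.78°.

≈ 8.5°S, 46.8°E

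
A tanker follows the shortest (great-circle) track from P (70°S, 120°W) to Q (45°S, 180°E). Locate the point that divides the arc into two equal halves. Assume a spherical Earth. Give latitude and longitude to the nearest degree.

Write both endpoints as unit vectors p₁, p₂ with components (cos φ cos λ, cos φ sin λ, sin φ).
The central angle between the endpoints is δ = arccos(p₁·p₂) ≈ 0.667 rad (38.2°).
Interpolate at f = 1/2 with slerp weights a = sin((1−f)δ)/sin δ ≈ 0.529, b = sin(fδ)/sin δ ≈ 0.529.
p = a·p₁ + b·p₂ ≈ (-0.465, -0.157, -0.871); φ = arcsin(p_z) ≈ -60.63°, λ = atan2(p_y, p_x) ≈ -161.36°.

≈ (61°S, 161°W)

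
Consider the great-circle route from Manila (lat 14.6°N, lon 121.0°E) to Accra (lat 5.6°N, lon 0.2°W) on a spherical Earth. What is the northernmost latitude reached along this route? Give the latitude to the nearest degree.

≈ 21°N

The great circle lies in the plane with unit normal n̂ = (p₁ × p₂)/|p₁ × p₂|.
Here n̂_z ≈ -0.936; the vertex latitude is φ_max = arccos|n̂_z| ≈ 20.7°.
Check via Clairaut: cos φ_max = |cos φ₁| · sin C = cos(14.6°)·sin(75.2°) ≈ 0.936, again giving ≈ 20.7°.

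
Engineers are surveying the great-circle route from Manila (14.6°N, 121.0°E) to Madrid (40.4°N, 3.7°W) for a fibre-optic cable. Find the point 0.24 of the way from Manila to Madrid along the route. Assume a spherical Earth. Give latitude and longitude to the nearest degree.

≈ 33°N, 102°E

Convert each endpoint to a unit vector on the sphere (x = cos φ cos λ, y = cos φ sin λ, z = sin φ).
The central angle between the endpoints is δ = arccos(p₁·p₂) ≈ 1.830 rad (104.8°).
Interpolate at f = 0.24 with slerp weights a = sin((1−f)δ)/sin δ ≈ 1.018, b = sin(fδ)/sin δ ≈ 0.440.
p = a·p₁ + b·p₂ ≈ (-0.173, 0.823, 0.542); φ = arcsin(p_z) ≈ 32.79°, λ = atan2(p_y, p_x) ≈ 101.88°.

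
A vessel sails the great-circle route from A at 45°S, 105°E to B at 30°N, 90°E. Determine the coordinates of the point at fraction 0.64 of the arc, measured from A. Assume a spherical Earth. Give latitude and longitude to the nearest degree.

≈ 3°N, 95°E

Convert each endpoint to a unit vector on the sphere (x = cos φ cos λ, y = cos φ sin λ, z = sin φ).
The central angle between the endpoints is δ = arccos(p₁·p₂) ≈ 1.331 rad (76.2°).
Interpolate at f = 0.64 with slerp weights a = sin((1−f)δ)/sin δ ≈ 0.475, b = sin(fδ)/sin δ ≈ 0.775.
p = a·p₁ + b·p₂ ≈ (-0.087, 0.995, 0.052); φ = arcsin(p_z) ≈ 2.97°, λ = atan2(p_y, p_x) ≈ 94.99°.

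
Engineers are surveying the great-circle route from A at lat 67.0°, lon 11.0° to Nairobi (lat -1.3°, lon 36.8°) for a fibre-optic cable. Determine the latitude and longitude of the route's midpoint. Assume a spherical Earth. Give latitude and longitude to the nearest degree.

≈ lat 33°, lon 30°

From cos δ = sin φ₁ sin φ₂ + cos φ₁ cos φ₂ cos Δλ, the central angle is δ ≈ 1.234 rad (70.7°).
Interpolate at f = 1/2 with slerp weights a = sin((1−f)δ)/sin δ ≈ 0.613, b = sin(fδ)/sin δ ≈ 0.613.
p = a·p₁ + b·p₂ ≈ (0.726, 0.413, 0.550); φ = arcsin(p_z) ≈ 33.39°, λ = atan2(p_y, p_x) ≈ 29.63°.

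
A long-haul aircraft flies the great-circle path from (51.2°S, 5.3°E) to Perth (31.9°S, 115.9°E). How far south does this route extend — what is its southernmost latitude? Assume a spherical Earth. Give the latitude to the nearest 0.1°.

≈ 59.3°S

The great circle lies in the plane with unit normal n̂ = (p₁ × p₂)/|p₁ × p₂|.
Here n̂_z ≈ +0.511; the vertex latitude is φ_max = arccos|n̂_z| ≈ 59.3°.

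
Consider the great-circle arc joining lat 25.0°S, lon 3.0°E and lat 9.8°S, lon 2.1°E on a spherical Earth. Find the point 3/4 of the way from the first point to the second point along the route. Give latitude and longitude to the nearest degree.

≈ lat 14°S, lon 2°E

From cos δ = sin φ₁ sin φ₂ + cos φ₁ cos φ₂ cos Δλ, the central angle is δ ≈ 0.266 rad (15.2°).
Interpolate at f = 3/4 with slerp weights a = sin((1−f)δ)/sin δ ≈ 0.253, b = sin(fδ)/sin δ ≈ 0.754.
p = a·p₁ + b·p₂ ≈ (0.971, 0.039, -0.235); φ = arcsin(p_z) ≈ -13.60°, λ = atan2(p_y, p_x) ≈ 2.31°.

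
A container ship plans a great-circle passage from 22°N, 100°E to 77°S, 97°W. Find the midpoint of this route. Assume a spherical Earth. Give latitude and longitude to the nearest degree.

Write both endpoints as unit vectors p₁, p₂ with components (cos φ cos λ, cos φ sin λ, sin φ).
The central angle between the endpoints is δ = arccos(p₁·p₂) ≈ 2.171 rad (124.4°).
Interpolate at f = 1/2 with slerp weights a = sin((1−f)δ)/sin δ ≈ 1.071, b = sin(fδ)/sin δ ≈ 1.071.
p = a·p₁ + b·p₂ ≈ (-0.202, 0.739, -0.643); φ = arcsin(p_z) ≈ -39.99°, λ = atan2(p_y, p_x) ≈ 105.28°.

≈ 40°S, 105°E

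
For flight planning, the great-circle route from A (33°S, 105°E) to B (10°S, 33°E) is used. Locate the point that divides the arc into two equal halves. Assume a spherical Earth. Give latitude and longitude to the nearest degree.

≈ (26°S, 66°E)

Write both endpoints as unit vectors p₁, p₂ with components (cos φ cos λ, cos φ sin λ, sin φ).
The central angle between the endpoints is δ = arccos(p₁·p₂) ≈ 1.213 rad (69.5°).
Interpolate at f = 1/2 with slerp weights a = sin((1−f)δ)/sin δ ≈ 0.609, b = sin(fδ)/sin δ ≈ 0.609.
p = a·p₁ + b·p₂ ≈ (0.371, 0.819, -0.437); φ = arcsin(p_z) ≈ -25.92°, λ = atan2(p_y, p_x) ≈ 65.67°.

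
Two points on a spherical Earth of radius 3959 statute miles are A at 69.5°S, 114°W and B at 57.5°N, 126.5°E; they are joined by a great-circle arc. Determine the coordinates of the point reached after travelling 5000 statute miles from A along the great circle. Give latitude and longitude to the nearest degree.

≈ 14°S, 168°E

Write both endpoints as unit vectors p₁, p₂ with components (cos φ cos λ, cos φ sin λ, sin φ).
The central angle between the endpoints is δ = arccos(p₁·p₂) ≈ 2.652 rad (152.0°). The total great-circle distance is δ·R ≈ 2.652 × 3959 ≈ 10500 mi, so the target fraction is f = 5000/10500 ≈ 0.476.
Interpolate at f ≈ 0.476 with slerp weights a = sin((1−f)δ)/sin δ ≈ 2.092, b = sin(fδ)/sin δ ≈ 2.027.
p = a·p₁ + b·p₂ ≈ (-0.946, 0.206, -0.250); φ = arcsin(p_z) ≈ -14.48°, λ = atan2(p_y, p_x) ≈ 167.70°.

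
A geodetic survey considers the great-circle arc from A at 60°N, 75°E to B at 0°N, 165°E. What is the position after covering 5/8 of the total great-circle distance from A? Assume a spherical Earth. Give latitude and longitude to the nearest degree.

≈ 29°N, 147°E

Convert each endpoint to a unit vector on the sphere (x = cos φ cos λ, y = cos φ sin λ, z = sin φ).
The central angle between the endpoints is δ = arccos(p₁·p₂) ≈ 1.571 rad (90.0°).
Interpolate at f = 5/8 with slerp weights a = sin((1−f)δ)/sin δ ≈ 0.556, b = sin(fδ)/sin δ ≈ 0.831.
p = a·p₁ + b·p₂ ≈ (-0.731, 0.484, 0.481); φ = arcsin(p_z) ≈ 28.76°, λ = atan2(p_y, p_x) ≈ 146.53°.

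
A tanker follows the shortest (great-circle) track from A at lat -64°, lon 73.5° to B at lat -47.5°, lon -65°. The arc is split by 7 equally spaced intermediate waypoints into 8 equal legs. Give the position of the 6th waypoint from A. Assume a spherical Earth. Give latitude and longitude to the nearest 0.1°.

≈ lat -62.2°, lon -54.0°

Write both endpoints as unit vectors p₁, p₂ with components (cos φ cos λ, cos φ sin λ, sin φ).
The central angle between the endpoints is δ = arccos(p₁·p₂) ≈ 1.114 rad (63.8°).
Interpolate at f = 6/8 with slerp weights a = sin((1−f)δ)/sin δ ≈ 0.306, b = sin(fδ)/sin δ ≈ 0.826.
p = a·p₁ + b·p₂ ≈ (0.274, -0.377, -0.885); φ = arcsin(p_z) ≈ -62.21°, λ = atan2(p_y, p_x) ≈ -54.00°.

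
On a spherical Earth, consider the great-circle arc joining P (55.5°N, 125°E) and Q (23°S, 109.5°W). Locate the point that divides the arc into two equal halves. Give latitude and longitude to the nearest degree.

≈ (30°N, 147°W)

Write both endpoints as unit vectors p₁, p₂ with components (cos φ cos λ, cos φ sin λ, sin φ).
The central angle between the endpoints is δ = arccos(p₁·p₂) ≈ 2.246 rad (128.7°).
Interpolate at f = 1/2 with slerp weights a = sin((1−f)δ)/sin δ ≈ 1.154, b = sin(fδ)/sin δ ≈ 1.154.
p = a·p₁ + b·p₂ ≈ (-0.730, -0.466, 0.500); φ = arcsin(p_z) ≈ 30.02°, λ = atan2(p_y, p_x) ≈ -147.43°.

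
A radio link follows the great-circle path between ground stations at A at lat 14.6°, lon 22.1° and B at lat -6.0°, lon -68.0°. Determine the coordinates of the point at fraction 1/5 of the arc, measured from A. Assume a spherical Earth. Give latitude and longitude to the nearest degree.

The haversine formula gives a central angle δ ≈ 1.599 rad (91.6°) between the endpoints.
Interpolate at f = 1/5 with slerp weights a = sin((1−f)δ)/sin δ ≈ 0.958, b = sin(fδ)/sin δ ≈ 0.314.
p = a·p₁ + b·p₂ ≈ (0.976, 0.059, 0.209); φ = arcsin(p_z) ≈ 12.04°, λ = atan2(p_y, p_x) ≈ 3.45°.

≈ lat 12°, lon 3°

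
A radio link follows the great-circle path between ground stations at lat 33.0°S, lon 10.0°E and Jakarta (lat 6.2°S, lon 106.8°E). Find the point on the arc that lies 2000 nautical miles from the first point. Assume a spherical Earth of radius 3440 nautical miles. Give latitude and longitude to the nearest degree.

Write both endpoints as unit vectors p₁, p₂ with components (cos φ cos λ, cos φ sin λ, sin φ).
The central angle between the endpoints is δ = arccos(p₁·p₂) ≈ 1.611 rad (92.3°). The total great-circle distance is δ·R ≈ 1.611 × 3440 ≈ 5541 nmi, so the target fraction is f = 2000/5541 ≈ 0.361.
Interpolate at f ≈ 0.361 with slerp weights a = sin((1−f)δ)/sin δ ≈ 0.858, b = sin(fδ)/sin δ ≈ 0.550.
p = a·p₁ + b·p₂ ≈ (0.550, 0.648, -0.526); φ = arcsin(p_z) ≈ -31.77°, λ = atan2(p_y, p_x) ≈ 49.66°.

≈ lat 32°S, lon 50°E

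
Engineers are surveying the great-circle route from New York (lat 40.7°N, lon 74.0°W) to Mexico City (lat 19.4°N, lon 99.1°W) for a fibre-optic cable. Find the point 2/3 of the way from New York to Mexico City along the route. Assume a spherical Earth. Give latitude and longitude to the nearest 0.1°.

Write both endpoints as unit vectors p₁, p₂ with components (cos φ cos λ, cos φ sin λ, sin φ).
The central angle between the endpoints is δ = arccos(p₁·p₂) ≈ 0.527 rad (30.2°).
Interpolate at f = 2/3 with slerp weights a = sin((1−f)δ)/sin δ ≈ 0.348, b = sin(fδ)/sin δ ≈ 0.684.
p = a·p₁ + b·p₂ ≈ (-0.029, -0.891, 0.454); φ = arcsin(p_z) ≈ 26.99°, λ = atan2(p_y, p_x) ≈ -91.89°.

≈ lat 27.0°N, lon 91.9°W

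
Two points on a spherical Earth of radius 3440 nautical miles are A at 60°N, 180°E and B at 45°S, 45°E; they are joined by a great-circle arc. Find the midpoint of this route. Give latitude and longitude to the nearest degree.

The haversine formula gives a central angle δ ≈ 2.611 rad (149.6°) between the endpoints.
Interpolate at f = 1/2 with slerp weights a = sin((1−f)δ)/sin δ ≈ 1.906, b = sin(fδ)/sin δ ≈ 1.906.
p = a·p₁ + b·p₂ ≈ (0.000, 0.953, 0.303); φ = arcsin(p_z) ≈ 17.63°, λ = atan2(p_y, p_x) ≈ 90.00°.

≈ 18°N, 90°E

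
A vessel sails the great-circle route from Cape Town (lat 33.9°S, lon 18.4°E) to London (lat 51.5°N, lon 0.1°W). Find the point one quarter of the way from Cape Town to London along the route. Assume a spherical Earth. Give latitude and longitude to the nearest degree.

≈ lat 13°S, lon 14°E

Write both endpoints as unit vectors p₁, p₂ with components (cos φ cos λ, cos φ sin λ, sin φ).
The central angle between the endpoints is δ = arccos(p₁·p₂) ≈ 1.517 rad (86.9°).
Interpolate at f = 1/4 with slerp weights a = sin((1−f)δ)/sin δ ≈ 0.909, b = sin(fδ)/sin δ ≈ 0.371.
p = a·p₁ + b·p₂ ≈ (0.947, 0.238, -0.217); φ = arcsin(p_z) ≈ -12.52°, λ = atan2(p_y, p_x) ≈ 14.10°.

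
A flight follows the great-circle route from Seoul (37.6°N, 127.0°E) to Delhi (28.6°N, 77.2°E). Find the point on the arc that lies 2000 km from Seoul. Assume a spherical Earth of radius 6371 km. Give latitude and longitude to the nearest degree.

Convert each endpoint to a unit vector on the sphere (x = cos φ cos λ, y = cos φ sin λ, z = sin φ).
The central angle between the endpoints is δ = arccos(p₁·p₂) ≈ 0.736 rad (42.2°). The total great-circle distance is δ·R ≈ 0.736 × 6371 ≈ 4690 km, so the target fraction is f = 2000/4690 ≈ 0.426.
Interpolate at f ≈ 0.426 with slerp weights a = sin((1−f)δ)/sin δ ≈ 0.610, b = sin(fδ)/sin δ ≈ 0.460.
p = a·p₁ + b·p₂ ≈ (-0.202, 0.780, 0.593); φ = arcsin(p_z) ≈ 36.34°, λ = atan2(p_y, p_x) ≈ 104.49°.

≈ (36°N, 104°E)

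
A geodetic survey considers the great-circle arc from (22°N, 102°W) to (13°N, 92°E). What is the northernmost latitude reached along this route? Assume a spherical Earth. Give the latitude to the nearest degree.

≈ 69°N

The great circle lies in the plane with unit normal n̂ = (p₁ × p₂)/|p₁ × p₂|.
Here n̂_z ≈ -0.358; the vertex latitude is φ_max = arccos|n̂_z| ≈ 69.0°.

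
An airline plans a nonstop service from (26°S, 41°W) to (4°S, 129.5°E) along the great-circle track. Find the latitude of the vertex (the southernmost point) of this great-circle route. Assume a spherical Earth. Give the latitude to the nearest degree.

≈ 73°S

The great circle lies in the plane with unit normal n̂ = (p₁ × p₂)/|p₁ × p₂|.
Here n̂_z ≈ +0.284; the vertex latitude is φ_max = arccos|n̂_z| ≈ 73.5°.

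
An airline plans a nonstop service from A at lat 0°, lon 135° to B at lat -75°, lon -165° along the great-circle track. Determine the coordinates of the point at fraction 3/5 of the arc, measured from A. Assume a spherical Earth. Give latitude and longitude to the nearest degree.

Write both endpoints as unit vectors p₁, p₂ with components (cos φ cos λ, cos φ sin λ, sin φ).
The central angle between the endpoints is δ = arccos(p₁·p₂) ≈ 1.441 rad (82.6°).
Interpolate at f = 3/5 with slerp weights a = sin((1−f)δ)/sin δ ≈ 0.550, b = sin(fδ)/sin δ ≈ 0.767.
p = a·p₁ + b·p₂ ≈ (-0.580, 0.337, -0.741); φ = arcsin(p_z) ≈ -47.83°, λ = atan2(p_y, p_x) ≈ 149.84°.

≈ lat -48°, lon 150°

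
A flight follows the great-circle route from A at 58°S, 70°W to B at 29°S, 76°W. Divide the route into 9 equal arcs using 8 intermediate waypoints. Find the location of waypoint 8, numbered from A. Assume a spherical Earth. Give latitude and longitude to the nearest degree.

Write both endpoints as unit vectors p₁, p₂ with components (cos φ cos λ, cos φ sin λ, sin φ).
The central angle between the endpoints is δ = arccos(p₁·p₂) ≈ 0.511 rad (29.3°).
Interpolate at f = 8/9 with slerp weights a = sin((1−f)δ)/sin δ ≈ 0.116, b = sin(fδ)/sin δ ≈ 0.897.
p = a·p₁ + b·p₂ ≈ (0.211, -0.819, -0.533); φ = arcsin(p_z) ≈ -32.23°, λ = atan2(p_y, p_x) ≈ -75.56°.

≈ 32°S, 76°W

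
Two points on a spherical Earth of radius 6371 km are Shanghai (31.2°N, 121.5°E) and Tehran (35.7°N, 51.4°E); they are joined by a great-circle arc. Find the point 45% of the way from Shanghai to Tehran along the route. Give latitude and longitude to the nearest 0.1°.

≈ (38.6°N, 91.2°E)

Convert each endpoint to a unit vector on the sphere (x = cos φ cos λ, y = cos φ sin λ, z = sin φ).
The central angle between the endpoints is δ = arccos(p₁·p₂) ≈ 1.002 rad (57.4°).
Interpolate at f = 0.45 with slerp weights a = sin((1−f)δ)/sin δ ≈ 0.621, b = sin(fδ)/sin δ ≈ 0.517.
p = a·p₁ + b·p₂ ≈ (-0.016, 0.781, 0.624); φ = arcsin(p_z) ≈ 38.59°, λ = atan2(p_y, p_x) ≈ 91.15°.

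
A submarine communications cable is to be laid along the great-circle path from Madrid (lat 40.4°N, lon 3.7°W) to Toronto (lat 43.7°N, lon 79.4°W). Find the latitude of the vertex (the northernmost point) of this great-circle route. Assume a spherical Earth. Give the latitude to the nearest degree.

The great circle lies in the plane with unit normal n̂ = (p₁ × p₂)/|p₁ × p₂|.
Here n̂_z ≈ -0.657; the vertex latitude is φ_max = arccos|n̂_z| ≈ 48.9°.

≈ 49°N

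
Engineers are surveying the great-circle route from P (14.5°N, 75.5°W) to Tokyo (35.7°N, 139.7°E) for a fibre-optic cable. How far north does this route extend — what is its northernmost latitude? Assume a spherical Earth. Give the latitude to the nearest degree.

≈ 59°N

The great circle lies in the plane with unit normal n̂ = (p₁ × p₂)/|p₁ × p₂|.
Here n̂_z ≈ -0.522; the vertex latitude is φ_max = arccos|n̂_z| ≈ 58.5°.
Check via Clairaut: cos φ_max = |cos φ₁| · sin C = cos(14.5°)·sin(32.6°) ≈ 0.522, again giving ≈ 58.5°.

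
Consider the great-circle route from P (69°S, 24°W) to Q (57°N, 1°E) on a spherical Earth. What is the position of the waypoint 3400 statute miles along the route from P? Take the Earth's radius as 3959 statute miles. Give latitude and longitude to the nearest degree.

≈ (21°S, 10°W)

The haversine formula gives a central angle δ ≈ 2.222 rad (127.3°) between the endpoints. The total great-circle distance is δ·R ≈ 2.222 × 3959 ≈ 8797 mi, so the target fraction is f = 3400/8797 ≈ 0.387.
Interpolate at f ≈ 0.387 with slerp weights a = sin((1−f)δ)/sin δ ≈ 1.230, b = sin(fδ)/sin δ ≈ 0.952.
p = a·p₁ + b·p₂ ≈ (0.921, -0.170, -0.350); φ = arcsin(p_z) ≈ -20.50°, λ = atan2(p_y, p_x) ≈ -10.47°.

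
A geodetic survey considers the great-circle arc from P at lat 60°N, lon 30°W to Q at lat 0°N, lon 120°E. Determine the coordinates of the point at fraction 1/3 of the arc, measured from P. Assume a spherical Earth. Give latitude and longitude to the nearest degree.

The haversine formula gives a central angle δ ≈ 2.019 rad (115.7°) between the endpoints.
Interpolate at f = 1/3 with slerp weights a = sin((1−f)δ)/sin δ ≈ 1.081, b = sin(fδ)/sin δ ≈ 0.691.
p = a·p₁ + b·p₂ ≈ (0.123, 0.328, 0.937); φ = arcsin(p_z) ≈ 69.48°, λ = atan2(p_y, p_x) ≈ 69.54°.

≈ lat 69°N, lon 70°E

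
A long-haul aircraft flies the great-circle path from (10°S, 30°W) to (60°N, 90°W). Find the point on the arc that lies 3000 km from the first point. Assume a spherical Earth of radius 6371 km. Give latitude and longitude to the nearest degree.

Write both endpoints as unit vectors p₁, p₂ with components (cos φ cos λ, cos φ sin λ, sin φ).
The central angle between the endpoints is δ = arccos(p₁·p₂) ≈ 1.475 rad (84.5°). The total great-circle distance is δ·R ≈ 1.475 × 6371 ≈ 9396 km, so the target fraction is f = 3000/9396 ≈ 0.319.
Interpolate at f ≈ 0.319 with slerp weights a = sin((1−f)δ)/sin δ ≈ 0.847, b = sin(fδ)/sin δ ≈ 0.456.
p = a·p₁ + b·p₂ ≈ (0.723, -0.645, 0.248); φ = arcsin(p_z) ≈ 14.33°, λ = atan2(p_y, p_x) ≈ -41.75°.

≈ (14°N, 42°W)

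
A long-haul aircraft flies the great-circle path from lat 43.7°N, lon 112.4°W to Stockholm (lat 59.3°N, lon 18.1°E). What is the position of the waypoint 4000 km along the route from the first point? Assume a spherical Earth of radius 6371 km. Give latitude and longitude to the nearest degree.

≈ lat 71°N, lon 64°W

Convert each endpoint to a unit vector on the sphere (x = cos φ cos λ, y = cos φ sin λ, z = sin φ).
The central angle between the endpoints is δ = arccos(p₁·p₂) ≈ 1.209 rad (69.2°). The total great-circle distance is δ·R ≈ 1.209 × 6371 ≈ 7700 km, so the target fraction is f = 4000/7700 ≈ 0.519.
Interpolate at f ≈ 0.519 with slerp weights a = sin((1−f)δ)/sin δ ≈ 0.587, b = sin(fδ)/sin δ ≈ 0.628.
p = a·p₁ + b·p₂ ≈ (0.143, -0.293, 0.945); φ = arcsin(p_z) ≈ 70.99°, λ = atan2(p_y, p_x) ≈ -63.92°.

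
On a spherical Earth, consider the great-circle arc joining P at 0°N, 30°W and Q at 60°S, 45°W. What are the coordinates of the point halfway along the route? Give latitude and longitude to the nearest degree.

Write both endpoints as unit vectors p₁, p₂ with components (cos φ cos λ, cos φ sin λ, sin φ).
The central angle between the endpoints is δ = arccos(p₁·p₂) ≈ 1.067 rad (61.1°).
Interpolate at f = 1/2 with slerp weights a = sin((1−f)δ)/sin δ ≈ 0.581, b = sin(fδ)/sin δ ≈ 0.581.
p = a·p₁ + b·p₂ ≈ (0.708, -0.496, -0.503); φ = arcsin(p_z) ≈ -30.19°, λ = atan2(p_y, p_x) ≈ -34.99°.

≈ 30°S, 35°W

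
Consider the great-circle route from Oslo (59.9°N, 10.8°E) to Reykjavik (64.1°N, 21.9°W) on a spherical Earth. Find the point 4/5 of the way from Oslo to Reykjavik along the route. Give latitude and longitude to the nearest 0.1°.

The haversine formula gives a central angle δ ≈ 0.274 rad (15.7°) between the endpoints.
Interpolate at f = 4/5 with slerp weights a = sin((1−f)δ)/sin δ ≈ 0.202, b = sin(fδ)/sin δ ≈ 0.804.
p = a·p₁ + b·p₂ ≈ (0.425, -0.112, 0.898); φ = arcsin(p_z) ≈ 63.90°, λ = atan2(p_y, p_x) ≈ -14.74°.

≈ 63.9°N, 14.7°W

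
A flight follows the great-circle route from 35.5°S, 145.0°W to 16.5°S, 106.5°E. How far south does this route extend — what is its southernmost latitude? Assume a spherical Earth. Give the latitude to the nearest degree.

The great circle lies in the plane with unit normal n̂ = (p₁ × p₂)/|p₁ × p₂|.
Here n̂_z ≈ -0.743; the vertex latitude is φ_max = arccos|n̂_z| ≈ 42.0°.

≈ 42°S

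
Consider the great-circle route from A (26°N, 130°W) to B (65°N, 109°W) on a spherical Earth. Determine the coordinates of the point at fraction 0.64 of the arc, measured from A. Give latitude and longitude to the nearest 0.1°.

≈ (51.4°N, 120.6°W)

Write both endpoints as unit vectors p₁, p₂ with components (cos φ cos λ, cos φ sin λ, sin φ).
The central angle between the endpoints is δ = arccos(p₁·p₂) ≈ 0.720 rad (41.2°).
Interpolate at f = 0.64 with slerp weights a = sin((1−f)δ)/sin δ ≈ 0.389, b = sin(fδ)/sin δ ≈ 0.674.
p = a·p₁ + b·p₂ ≈ (-0.317, -0.537, 0.782); φ = arcsin(p_z) ≈ 51.40°, λ = atan2(p_y, p_x) ≈ -120.58°.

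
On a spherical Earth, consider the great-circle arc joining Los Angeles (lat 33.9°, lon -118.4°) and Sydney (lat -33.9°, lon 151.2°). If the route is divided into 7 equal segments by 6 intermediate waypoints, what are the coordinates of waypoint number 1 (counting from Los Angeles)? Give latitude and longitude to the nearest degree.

Convert each endpoint to a unit vector on the sphere (x = cos φ cos λ, y = cos φ sin λ, z = sin φ).
The central angle between the endpoints is δ = arccos(p₁·p₂) ≈ 1.892 rad (108.4°).
Interpolate at f = 1/7 with slerp weights a = sin((1−f)δ)/sin δ ≈ 1.053, b = sin(fδ)/sin δ ≈ 0.281.
p = a·p₁ + b·p₂ ≈ (-0.620, -0.656, 0.430); φ = arcsin(p_z) ≈ 25.47°, λ = atan2(p_y, p_x) ≈ -133.40°.

≈ lat 25°, lon -133°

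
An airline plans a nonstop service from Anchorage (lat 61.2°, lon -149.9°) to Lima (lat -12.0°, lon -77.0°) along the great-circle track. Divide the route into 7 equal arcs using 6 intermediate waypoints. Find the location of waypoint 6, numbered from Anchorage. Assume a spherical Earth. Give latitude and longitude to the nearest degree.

Convert each endpoint to a unit vector on the sphere (x = cos φ cos λ, y = cos φ sin λ, z = sin φ).
The central angle between the endpoints is δ = arccos(p₁·p₂) ≈ 1.614 rad (92.5°).
Interpolate at f = 6/7 with slerp weights a = sin((1−f)δ)/sin δ ≈ 0.229, b = sin(fδ)/sin δ ≈ 0.984.
p = a·p₁ + b·p₂ ≈ (0.121, -0.993, -0.004); φ = arcsin(p_z) ≈ -0.23°, λ = atan2(p_y, p_x) ≈ -83.05°.

≈ lat 0°, lon -83°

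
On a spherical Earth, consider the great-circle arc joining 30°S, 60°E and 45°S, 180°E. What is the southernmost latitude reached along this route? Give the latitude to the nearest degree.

≈ 58°S

The great circle lies in the plane with unit normal n̂ = (p₁ × p₂)/|p₁ × p₂|.
Here n̂_z ≈ +0.531; the vertex latitude is φ_max = arccos|n̂_z| ≈ 57.9°.
Check via Clairaut: cos φ_max = |cos φ₁| · sin C = cos(30.0°)·sin(142.2°) ≈ 0.531, again giving ≈ 57.9°.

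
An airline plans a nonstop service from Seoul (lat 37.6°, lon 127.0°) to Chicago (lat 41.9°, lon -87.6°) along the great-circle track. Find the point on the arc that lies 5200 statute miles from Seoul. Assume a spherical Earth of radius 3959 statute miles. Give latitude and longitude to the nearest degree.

Convert each endpoint to a unit vector on the sphere (x = cos φ cos λ, y = cos φ sin λ, z = sin φ).
The central angle between the endpoints is δ = arccos(p₁·p₂) ≈ 1.649 rad (94.5°). The total great-circle distance is δ·R ≈ 1.649 × 3959 ≈ 6528 mi, so the target fraction is f = 5200/6528 ≈ 0.797.
Interpolate at f ≈ 0.797 with slerp weights a = sin((1−f)δ)/sin δ ≈ 0.330, b = sin(fδ)/sin δ ≈ 0.970.
p = a·p₁ + b·p₂ ≈ (-0.127, -0.512, 0.849); φ = arcsin(p_z) ≈ 58.13°, λ = atan2(p_y, p_x) ≈ -103.94°.

≈ lat 58°, lon -104°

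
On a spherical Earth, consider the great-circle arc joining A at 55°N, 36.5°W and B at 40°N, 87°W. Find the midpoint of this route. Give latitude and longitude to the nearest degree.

Write both endpoints as unit vectors p₁, p₂ with components (cos φ cos λ, cos φ sin λ, sin φ).
The central angle between the endpoints is δ = arccos(p₁·p₂) ≈ 0.633 rad (36.3°).
Interpolate at f = 1/2 with slerp weights a = sin((1−f)δ)/sin δ ≈ 0.526, b = sin(fδ)/sin δ ≈ 0.526.
p = a·p₁ + b·p₂ ≈ (0.264, -0.582, 0.769); φ = arcsin(p_z) ≈ 50.28°, λ = atan2(p_y, p_x) ≈ -65.63°.

≈ 50°N, 66°W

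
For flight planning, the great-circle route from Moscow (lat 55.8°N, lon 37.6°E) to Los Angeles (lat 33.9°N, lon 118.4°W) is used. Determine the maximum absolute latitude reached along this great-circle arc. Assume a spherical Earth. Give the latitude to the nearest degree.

The great circle lies in the plane with unit normal n̂ = (p₁ × p₂)/|p₁ × p₂|.
Here n̂_z ≈ -0.190; the vertex latitude is φ_max = arccos|n̂_z| ≈ 79.1°.
Check via Clairaut: cos φ_max = |cos φ₁| · sin C = cos(55.8°)·sin(19.7°) ≈ 0.190, again giving ≈ 79.1°.

≈ 79°N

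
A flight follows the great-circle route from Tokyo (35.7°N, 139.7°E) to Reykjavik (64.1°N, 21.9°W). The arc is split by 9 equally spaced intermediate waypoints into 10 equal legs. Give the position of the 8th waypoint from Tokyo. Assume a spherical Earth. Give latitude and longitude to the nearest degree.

≈ (79°N, 1°W)

Convert each endpoint to a unit vector on the sphere (x = cos φ cos λ, y = cos φ sin λ, z = sin φ).
The central angle between the endpoints is δ = arccos(p₁·p₂) ≈ 1.381 rad (79.1°).
Interpolate at f = 8/10 with slerp weights a = sin((1−f)δ)/sin δ ≈ 0.278, b = sin(fδ)/sin δ ≈ 0.910.
p = a·p₁ + b·p₂ ≈ (0.197, -0.002, 0.980); φ = arcsin(p_z) ≈ 78.66°, λ = atan2(p_y, p_x) ≈ -0.68°.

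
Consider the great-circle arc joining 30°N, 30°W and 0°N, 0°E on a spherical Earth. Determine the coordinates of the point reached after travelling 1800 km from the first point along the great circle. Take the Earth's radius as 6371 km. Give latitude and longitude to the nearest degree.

The haversine formula gives a central angle δ ≈ 0.723 rad (41.4°) between the endpoints. The total great-circle distance is δ·R ≈ 0.723 × 6371 ≈ 4605 km, so the target fraction is f = 1800/4605 ≈ 0.391.
Interpolate at f ≈ 0.391 with slerp weights a = sin((1−f)δ)/sin δ ≈ 0.644, b = sin(fδ)/sin δ ≈ 0.421.
p = a·p₁ + b·p₂ ≈ (0.905, -0.279, 0.322); φ = arcsin(p_z) ≈ 18.79°, λ = atan2(p_y, p_x) ≈ -17.14°.

≈ 19°N, 17°W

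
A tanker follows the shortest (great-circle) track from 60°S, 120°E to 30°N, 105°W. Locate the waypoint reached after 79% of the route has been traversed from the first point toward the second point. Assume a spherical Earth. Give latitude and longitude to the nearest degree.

≈ 5°N, 120°W

From cos δ = sin φ₁ sin φ₂ + cos φ₁ cos φ₂ cos Δλ, the central angle is δ ≈ 2.403 rad (137.7°).
Interpolate at f = 0.79 with slerp weights a = sin((1−f)δ)/sin δ ≈ 0.718, b = sin(fδ)/sin δ ≈ 1.406.
p = a·p₁ + b·p₂ ≈ (-0.495, -0.865, 0.081); φ = arcsin(p_z) ≈ 4.67°, λ = atan2(p_y, p_x) ≈ -119.75°.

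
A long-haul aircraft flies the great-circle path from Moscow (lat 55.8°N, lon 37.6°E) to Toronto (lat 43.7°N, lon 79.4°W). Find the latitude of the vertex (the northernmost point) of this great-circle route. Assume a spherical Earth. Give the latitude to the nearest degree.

The great circle lies in the plane with unit normal n̂ = (p₁ × p₂)/|p₁ × p₂|.
Here n̂_z ≈ -0.393; the vertex latitude is φ_max = arccos|n̂_z| ≈ 66.9°.
Check via Clairaut: cos φ_max = |cos φ₁| · sin C = cos(55.8°)·sin(44.3°) ≈ 0.393, again giving ≈ 66.9°.

≈ 67°N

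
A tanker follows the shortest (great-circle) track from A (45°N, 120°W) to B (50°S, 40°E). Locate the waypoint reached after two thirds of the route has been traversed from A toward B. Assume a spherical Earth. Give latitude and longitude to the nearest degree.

Convert each endpoint to a unit vector on the sphere (x = cos φ cos λ, y = cos φ sin λ, z = sin φ).
The central angle between the endpoints is δ = arccos(p₁·p₂) ≈ 2.891 rad (165.6°).
Interpolate at f = 2/3 with slerp weights a = sin((1−f)δ)/sin δ ≈ 3.313, b = sin(fδ)/sin δ ≈ 3.780.
p = a·p₁ + b·p₂ ≈ (0.690, -0.467, -0.553); φ = arcsin(p_z) ≈ -33.58°, λ = atan2(p_y, p_x) ≈ -34.09°.

≈ (34°S, 34°W)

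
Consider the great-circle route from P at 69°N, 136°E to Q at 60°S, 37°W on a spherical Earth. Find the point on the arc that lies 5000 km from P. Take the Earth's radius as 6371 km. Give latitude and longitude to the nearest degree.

≈ 64°N, 8°W

Write both endpoints as unit vectors p₁, p₂ with components (cos φ cos λ, cos φ sin λ, sin φ).
The central angle between the endpoints is δ = arccos(p₁·p₂) ≈ 2.976 rad (170.5°). The total great-circle distance is δ·R ≈ 2.976 × 6371 ≈ 18961 km, so the target fraction is f = 5000/18961 ≈ 0.264.
Interpolate at f ≈ 0.264 with slerp weights a = sin((1−f)δ)/sin δ ≈ 4.941, b = sin(fδ)/sin δ ≈ 4.292.
p = a·p₁ + b·p₂ ≈ (0.440, -0.061, 0.896); φ = arcsin(p_z) ≈ 63.61°, λ = atan2(p_y, p_x) ≈ -7.95°.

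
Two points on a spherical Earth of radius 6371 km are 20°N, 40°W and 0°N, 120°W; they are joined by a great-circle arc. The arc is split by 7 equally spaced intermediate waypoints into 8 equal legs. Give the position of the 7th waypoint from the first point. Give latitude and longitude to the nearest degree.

Write both endpoints as unit vectors p₁, p₂ with components (cos φ cos λ, cos φ sin λ, sin φ).
The central angle between the endpoints is δ = arccos(p₁·p₂) ≈ 1.407 rad (80.6°).
Interpolate at f = 7/8 with slerp weights a = sin((1−f)δ)/sin δ ≈ 0.177, b = sin(fδ)/sin δ ≈ 0.956.
p = a·p₁ + b·p₂ ≈ (-0.350, -0.935, 0.061); φ = arcsin(p_z) ≈ 3.48°, λ = atan2(p_y, p_x) ≈ -110.54°.

≈ 3°N, 111°W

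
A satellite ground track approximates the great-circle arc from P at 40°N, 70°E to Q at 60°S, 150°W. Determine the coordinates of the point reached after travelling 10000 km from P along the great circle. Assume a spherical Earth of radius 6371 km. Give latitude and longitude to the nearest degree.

Convert each endpoint to a unit vector on the sphere (x = cos φ cos λ, y = cos φ sin λ, z = sin φ).
The central angle between the endpoints is δ = arccos(p₁·p₂) ≈ 2.587 rad (148.2°). The total great-circle distance is δ·R ≈ 2.587 × 6371 ≈ 16481 km, so the target fraction is f = 10000/16481 ≈ 0.607.
Interpolate at f ≈ 0.607 with slerp weights a = sin((1−f)δ)/sin δ ≈ 1.615, b = sin(fδ)/sin δ ≈ 1.899.
p = a·p₁ + b·p₂ ≈ (-0.399, 0.688, -0.606); φ = arcsin(p_z) ≈ -37.31°, λ = atan2(p_y, p_x) ≈ 120.11°.

≈ 37°S, 120°E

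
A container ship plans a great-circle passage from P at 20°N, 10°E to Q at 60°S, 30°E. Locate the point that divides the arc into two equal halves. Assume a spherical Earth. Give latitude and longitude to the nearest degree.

The haversine formula gives a central angle δ ≈ 1.425 rad (81.6°) between the endpoints.
Interpolate at f = 1/2 with slerp weights a = sin((1−f)δ)/sin δ ≈ 0.661, b = sin(fδ)/sin δ ≈ 0.661.
p = a·p₁ + b·p₂ ≈ (0.898, 0.273, -0.346); φ = arcsin(p_z) ≈ -20.26°, λ = atan2(p_y, p_x) ≈ 16.92°.

≈ 20°S, 17°E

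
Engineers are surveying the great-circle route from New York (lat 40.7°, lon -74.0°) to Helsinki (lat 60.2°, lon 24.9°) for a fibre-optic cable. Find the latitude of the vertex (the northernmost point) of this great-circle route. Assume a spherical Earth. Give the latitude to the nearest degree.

The great circle lies in the plane with unit normal n̂ = (p₁ × p₂)/|p₁ × p₂|.
Here n̂_z ≈ +0.432; the vertex latitude is φ_max = arccos|n̂_z| ≈ 64.4°.

≈ 64°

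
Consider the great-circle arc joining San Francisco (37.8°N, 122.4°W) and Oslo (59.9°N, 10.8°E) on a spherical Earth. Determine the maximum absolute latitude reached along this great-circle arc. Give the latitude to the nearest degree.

The great circle lies in the plane with unit normal n̂ = (p₁ × p₂)/|p₁ × p₂|.
Here n̂_z ≈ +0.299; the vertex latitude is φ_max = arccos|n̂_z| ≈ 72.6°.
Check via Clairaut: cos φ_max = |cos φ₁| · sin C = cos(37.8°)·sin(22.2°) ≈ 0.299, again giving ≈ 72.6°.

≈ 73°N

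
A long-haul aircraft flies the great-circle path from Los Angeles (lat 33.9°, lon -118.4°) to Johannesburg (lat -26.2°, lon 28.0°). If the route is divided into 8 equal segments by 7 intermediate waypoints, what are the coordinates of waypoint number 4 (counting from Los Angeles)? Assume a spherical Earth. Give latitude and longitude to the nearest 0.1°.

≈ lat 13.0°, lon -37.9°

Write both endpoints as unit vectors p₁, p₂ with components (cos φ cos λ, cos φ sin λ, sin φ).
The central angle between the endpoints is δ = arccos(p₁·p₂) ≈ 2.619 rad (150.1°).
Interpolate at f = 4/8 with slerp weights a = sin((1−f)δ)/sin δ ≈ 1.936, b = sin(fδ)/sin δ ≈ 1.936.
p = a·p₁ + b·p₂ ≈ (0.769, -0.598, 0.225); φ = arcsin(p_z) ≈ 13.00°, λ = atan2(p_y, p_x) ≈ -37.85°.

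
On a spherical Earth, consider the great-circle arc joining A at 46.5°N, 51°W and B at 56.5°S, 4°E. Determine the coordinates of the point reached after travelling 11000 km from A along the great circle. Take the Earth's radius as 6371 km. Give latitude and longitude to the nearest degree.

≈ 45°S, 8°W

The haversine formula gives a central angle δ ≈ 1.968 rad (112.8°) between the endpoints. The total great-circle distance is δ·R ≈ 1.968 × 6371 ≈ 12539 km, so the target fraction is f = 11000/12539 ≈ 0.877.
Interpolate at f ≈ 0.877 with slerp weights a = sin((1−f)δ)/sin δ ≈ 0.259, b = sin(fδ)/sin δ ≈ 1.071.
p = a·p₁ + b·p₂ ≈ (0.702, -0.098, -0.705); φ = arcsin(p_z) ≈ -44.85°, λ = atan2(p_y, p_x) ≈ -7.91°.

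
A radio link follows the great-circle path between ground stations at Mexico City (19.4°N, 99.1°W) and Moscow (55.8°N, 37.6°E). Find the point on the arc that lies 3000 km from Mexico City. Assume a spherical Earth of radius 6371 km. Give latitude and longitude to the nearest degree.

≈ (44°N, 85°W)

Write both endpoints as unit vectors p₁, p₂ with components (cos φ cos λ, cos φ sin λ, sin φ).
The central angle between the endpoints is δ = arccos(p₁·p₂) ≈ 1.682 rad (96.4°). The total great-circle distance is δ·R ≈ 1.682 × 6371 ≈ 10717 km, so the target fraction is f = 3000/10717 ≈ 0.280.
Interpolate at f ≈ 0.280 with slerp weights a = sin((1−f)δ)/sin δ ≈ 0.942, b = sin(fδ)/sin δ ≈ 0.457.
p = a·p₁ + b·p₂ ≈ (0.063, -0.721, 0.690); φ = arcsin(p_z) ≈ 43.66°, λ = atan2(p_y, p_x) ≈ -85.02°.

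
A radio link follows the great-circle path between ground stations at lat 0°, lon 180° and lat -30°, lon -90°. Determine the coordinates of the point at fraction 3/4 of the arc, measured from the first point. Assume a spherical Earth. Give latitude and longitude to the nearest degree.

≈ lat -28°, lon -116°

From cos δ = sin φ₁ sin φ₂ + cos φ₁ cos φ₂ cos Δλ, the central angle is δ ≈ 1.571 rad (90.0°).
Interpolate at f = 3/4 with slerp weights a = sin((1−f)δ)/sin δ ≈ 0.383, b = sin(fδ)/sin δ ≈ 0.924.
p = a·p₁ + b·p₂ ≈ (-0.383, -0.800, -0.462); φ = arcsin(p_z) ≈ -27.51°, λ = atan2(p_y, p_x) ≈ -115.56°.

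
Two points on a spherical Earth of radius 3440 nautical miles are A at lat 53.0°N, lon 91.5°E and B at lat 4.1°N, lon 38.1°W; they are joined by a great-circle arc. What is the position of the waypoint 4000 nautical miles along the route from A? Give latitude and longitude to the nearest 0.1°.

≈ lat 39.7°N, lon 12.7°W

From cos δ = sin φ₁ sin φ₂ + cos φ₁ cos φ₂ cos Δλ, the central angle is δ ≈ 1.902 rad (109.0°). The total great-circle distance is δ·R ≈ 1.902 × 3440 ≈ 6544 nmi, so the target fraction is f = 4000/6544 ≈ 0.611.
Interpolate at f ≈ 0.611 with slerp weights a = sin((1−f)δ)/sin δ ≈ 0.713, b = sin(fδ)/sin δ ≈ 0.971.
p = a·p₁ + b·p₂ ≈ (0.751, -0.169, 0.639); φ = arcsin(p_z) ≈ 39.69°, λ = atan2(p_y, p_x) ≈ -12.66°.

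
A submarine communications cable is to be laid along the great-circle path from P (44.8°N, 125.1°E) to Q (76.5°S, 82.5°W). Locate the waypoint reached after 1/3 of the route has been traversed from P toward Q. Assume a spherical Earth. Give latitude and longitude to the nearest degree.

≈ (3°S, 134°E)

Convert each endpoint to a unit vector on the sphere (x = cos φ cos λ, y = cos φ sin λ, z = sin φ).
The central angle between the endpoints is δ = arccos(p₁·p₂) ≈ 2.553 rad (146.3°).
Interpolate at f = 1/3 with slerp weights a = sin((1−f)δ)/sin δ ≈ 1.787, b = sin(fδ)/sin δ ≈ 1.355.
p = a·p₁ + b·p₂ ≈ (-0.688, 0.724, -0.059); φ = arcsin(p_z) ≈ -3.38°, λ = atan2(p_y, p_x) ≈ 133.54°.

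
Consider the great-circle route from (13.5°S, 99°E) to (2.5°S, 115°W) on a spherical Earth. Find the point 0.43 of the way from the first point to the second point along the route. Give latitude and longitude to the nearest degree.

≈ (26°S, 163°E)

The haversine formula gives a central angle δ ≈ 2.490 rad (142.7°) between the endpoints.
Interpolate at f = 0.43 with slerp weights a = sin((1−f)δ)/sin δ ≈ 1.630, b = sin(fδ)/sin δ ≈ 1.447.
p = a·p₁ + b·p₂ ≈ (-0.859, 0.255, -0.444); φ = arcsin(p_z) ≈ -26.34°, λ = atan2(p_y, p_x) ≈ 163.45°.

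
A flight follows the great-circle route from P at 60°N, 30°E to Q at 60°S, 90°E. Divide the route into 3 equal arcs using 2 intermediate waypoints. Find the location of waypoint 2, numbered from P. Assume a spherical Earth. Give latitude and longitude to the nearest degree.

Write both endpoints as unit vectors p₁, p₂ with components (cos φ cos λ, cos φ sin λ, sin φ).
The central angle between the endpoints is δ = arccos(p₁·p₂) ≈ 2.246 rad (128.7°).
Interpolate at f = 2/3 with slerp weights a = sin((1−f)δ)/sin δ ≈ 0.872, b = sin(fδ)/sin δ ≈ 1.278.
p = a·p₁ + b·p₂ ≈ (0.378, 0.857, -0.351); φ = arcsin(p_z) ≈ -20.57°, λ = atan2(p_y, p_x) ≈ 66.22°.

≈ 21°S, 66°E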